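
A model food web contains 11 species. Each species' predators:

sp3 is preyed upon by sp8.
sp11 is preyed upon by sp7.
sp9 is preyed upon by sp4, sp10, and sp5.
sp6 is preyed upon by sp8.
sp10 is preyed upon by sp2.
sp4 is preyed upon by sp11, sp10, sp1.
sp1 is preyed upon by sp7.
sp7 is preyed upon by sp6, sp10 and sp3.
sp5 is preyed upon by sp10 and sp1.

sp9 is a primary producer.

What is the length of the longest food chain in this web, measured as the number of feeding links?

5 links

One longest chain: sp9 → sp4 → sp1 → sp7 → sp3 → sp8.
It has 6 species and 5 links.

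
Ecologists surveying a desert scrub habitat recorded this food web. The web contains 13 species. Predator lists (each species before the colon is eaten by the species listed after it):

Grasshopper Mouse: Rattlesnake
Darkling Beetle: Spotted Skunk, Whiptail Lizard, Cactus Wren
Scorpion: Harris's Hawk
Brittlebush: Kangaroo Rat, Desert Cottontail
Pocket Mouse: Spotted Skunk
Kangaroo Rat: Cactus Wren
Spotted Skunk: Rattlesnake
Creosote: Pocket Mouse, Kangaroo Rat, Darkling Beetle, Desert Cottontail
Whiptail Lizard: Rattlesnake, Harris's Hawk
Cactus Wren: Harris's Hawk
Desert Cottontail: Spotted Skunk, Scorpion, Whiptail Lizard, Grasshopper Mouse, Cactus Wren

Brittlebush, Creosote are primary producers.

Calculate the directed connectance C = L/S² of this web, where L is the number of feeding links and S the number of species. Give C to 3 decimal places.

The web has S = 13 species and L = 22 feeding links.
C = L / S² = 22 / 169 = 0.1302 ≈ 0.130.

C = 0.130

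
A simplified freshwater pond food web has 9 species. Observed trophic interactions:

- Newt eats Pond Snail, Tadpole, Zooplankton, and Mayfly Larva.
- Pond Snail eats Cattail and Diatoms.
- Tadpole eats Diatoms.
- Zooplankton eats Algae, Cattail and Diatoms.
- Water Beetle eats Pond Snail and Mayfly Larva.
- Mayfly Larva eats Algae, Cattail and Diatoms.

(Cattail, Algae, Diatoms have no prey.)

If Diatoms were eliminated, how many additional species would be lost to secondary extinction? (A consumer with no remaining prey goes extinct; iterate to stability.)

1

Remove Diatoms.
Round 1: Tadpole (all prey gone) → extinct.
No further losses. Total secondary extinctions: 1.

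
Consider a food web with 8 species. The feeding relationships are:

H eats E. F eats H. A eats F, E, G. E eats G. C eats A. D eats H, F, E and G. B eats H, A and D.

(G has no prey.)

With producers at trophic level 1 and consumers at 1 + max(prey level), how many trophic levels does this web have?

6

Producers (level 1): G.
G → E → H → F → A → C gives C level 6.
No species has a prey at level 6, so no species reaches level 7.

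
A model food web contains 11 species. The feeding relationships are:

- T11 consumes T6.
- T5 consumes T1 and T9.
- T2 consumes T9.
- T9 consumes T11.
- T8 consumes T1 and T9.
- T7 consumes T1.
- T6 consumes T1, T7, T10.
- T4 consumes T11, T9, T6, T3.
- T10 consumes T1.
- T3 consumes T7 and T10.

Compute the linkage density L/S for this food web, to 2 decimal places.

L/S = 1.64

There are L = 18 links among S = 11 species.
L/S = 18/11 = 1.6364 ≈ 1.64.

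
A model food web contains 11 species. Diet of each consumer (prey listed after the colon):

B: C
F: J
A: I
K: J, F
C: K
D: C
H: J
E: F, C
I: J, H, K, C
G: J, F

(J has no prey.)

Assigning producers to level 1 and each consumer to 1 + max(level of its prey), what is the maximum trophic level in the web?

Producers (level 1): J.
J → F → K → C → I → A gives A level 6.
No species has a prey at level 6, so no species reaches level 7.

6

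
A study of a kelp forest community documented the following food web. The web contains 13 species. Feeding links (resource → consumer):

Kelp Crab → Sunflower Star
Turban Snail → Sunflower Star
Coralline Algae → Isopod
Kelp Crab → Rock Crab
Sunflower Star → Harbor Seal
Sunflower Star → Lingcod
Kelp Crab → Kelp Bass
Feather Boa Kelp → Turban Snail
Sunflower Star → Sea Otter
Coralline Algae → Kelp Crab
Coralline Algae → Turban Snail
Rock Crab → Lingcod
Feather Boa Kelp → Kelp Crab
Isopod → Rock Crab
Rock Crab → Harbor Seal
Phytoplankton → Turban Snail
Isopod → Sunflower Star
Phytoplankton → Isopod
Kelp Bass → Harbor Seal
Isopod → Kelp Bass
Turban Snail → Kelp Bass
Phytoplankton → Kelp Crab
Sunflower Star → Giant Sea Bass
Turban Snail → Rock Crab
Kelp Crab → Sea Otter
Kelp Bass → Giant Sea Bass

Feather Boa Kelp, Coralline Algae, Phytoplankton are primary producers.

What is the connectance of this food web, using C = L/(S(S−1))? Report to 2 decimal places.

The web has S = 13 species and L = 26 feeding links.
C = L / (S(S−1)) = 26 / 156 = 0.1667 ≈ 0.17.

C = 0.17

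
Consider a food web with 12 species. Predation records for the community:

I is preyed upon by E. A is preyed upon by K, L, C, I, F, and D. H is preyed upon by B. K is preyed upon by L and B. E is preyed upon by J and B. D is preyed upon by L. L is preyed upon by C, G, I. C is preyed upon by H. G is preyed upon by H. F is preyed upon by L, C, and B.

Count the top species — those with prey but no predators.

2

Top species (has prey, but nothing eats it): J, B.
Count: 2.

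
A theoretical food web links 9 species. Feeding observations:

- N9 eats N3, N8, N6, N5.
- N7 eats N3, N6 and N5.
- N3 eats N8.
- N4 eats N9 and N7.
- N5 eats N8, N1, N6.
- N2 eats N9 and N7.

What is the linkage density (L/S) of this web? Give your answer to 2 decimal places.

There are L = 15 links among S = 9 species.
L/S = 15/9 = 1.6667 ≈ 1.67.

L/S = 1.67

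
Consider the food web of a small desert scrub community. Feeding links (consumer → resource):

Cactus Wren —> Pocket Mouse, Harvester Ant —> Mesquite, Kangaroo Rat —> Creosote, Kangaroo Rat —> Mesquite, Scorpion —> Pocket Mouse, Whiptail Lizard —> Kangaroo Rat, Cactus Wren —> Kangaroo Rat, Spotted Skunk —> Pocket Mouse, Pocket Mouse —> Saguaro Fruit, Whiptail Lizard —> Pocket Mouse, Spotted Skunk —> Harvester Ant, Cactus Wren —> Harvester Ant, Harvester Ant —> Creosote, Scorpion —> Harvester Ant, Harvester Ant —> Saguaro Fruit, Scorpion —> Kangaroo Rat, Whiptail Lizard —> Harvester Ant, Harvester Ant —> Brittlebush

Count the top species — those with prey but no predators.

4

Top species (has prey, but nothing eats it): Cactus Wren, Spotted Skunk, Whiptail Lizard, Scorpion.
Count: 4.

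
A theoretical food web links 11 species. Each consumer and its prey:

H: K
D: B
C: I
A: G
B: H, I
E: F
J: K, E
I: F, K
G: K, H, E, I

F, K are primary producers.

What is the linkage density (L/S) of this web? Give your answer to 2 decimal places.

There are L = 15 links among S = 11 species.
L/S = 15/11 = 1.3636 ≈ 1.36.

L/S = 1.36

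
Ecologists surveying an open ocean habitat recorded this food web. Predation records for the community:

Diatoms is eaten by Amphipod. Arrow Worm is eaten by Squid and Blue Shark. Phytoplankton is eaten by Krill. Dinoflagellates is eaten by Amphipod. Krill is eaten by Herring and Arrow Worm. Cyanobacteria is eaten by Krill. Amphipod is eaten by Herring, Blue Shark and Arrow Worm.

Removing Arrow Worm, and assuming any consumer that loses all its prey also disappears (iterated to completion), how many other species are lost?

Remove Arrow Worm.
Round 1: Squid (all prey gone) → extinct.
No further losses. Total secondary extinctions: 1.

1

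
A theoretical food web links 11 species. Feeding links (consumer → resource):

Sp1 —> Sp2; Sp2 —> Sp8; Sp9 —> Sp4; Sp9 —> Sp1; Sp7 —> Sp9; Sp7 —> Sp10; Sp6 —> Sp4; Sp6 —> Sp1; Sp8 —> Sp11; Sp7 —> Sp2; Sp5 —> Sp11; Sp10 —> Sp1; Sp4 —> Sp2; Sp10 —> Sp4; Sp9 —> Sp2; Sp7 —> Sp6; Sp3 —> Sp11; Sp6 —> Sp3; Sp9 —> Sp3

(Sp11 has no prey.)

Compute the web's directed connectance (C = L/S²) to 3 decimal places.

C = 0.157

The web has S = 11 species and L = 19 feeding links.
C = L / S² = 19 / 121 = 0.1570 ≈ 0.157.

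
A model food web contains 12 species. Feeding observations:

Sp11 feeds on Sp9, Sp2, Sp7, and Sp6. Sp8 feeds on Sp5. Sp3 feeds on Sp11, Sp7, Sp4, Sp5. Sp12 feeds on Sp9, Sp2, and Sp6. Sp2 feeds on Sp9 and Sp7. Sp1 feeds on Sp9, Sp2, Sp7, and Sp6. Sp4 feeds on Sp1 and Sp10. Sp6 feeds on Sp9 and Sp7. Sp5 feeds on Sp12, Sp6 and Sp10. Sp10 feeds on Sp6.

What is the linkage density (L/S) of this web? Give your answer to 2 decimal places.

L/S = 2.17

There are L = 26 links among S = 12 species.
L/S = 26/12 = 2.1667 ≈ 2.17.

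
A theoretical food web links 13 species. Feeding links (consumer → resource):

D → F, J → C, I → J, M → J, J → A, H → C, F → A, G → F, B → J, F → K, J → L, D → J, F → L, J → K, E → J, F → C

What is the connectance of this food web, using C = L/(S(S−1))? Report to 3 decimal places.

The web has S = 13 species and L = 16 feeding links.
C = L / (S(S−1)) = 16 / 156 = 0.1026 ≈ 0.103.

C = 0.103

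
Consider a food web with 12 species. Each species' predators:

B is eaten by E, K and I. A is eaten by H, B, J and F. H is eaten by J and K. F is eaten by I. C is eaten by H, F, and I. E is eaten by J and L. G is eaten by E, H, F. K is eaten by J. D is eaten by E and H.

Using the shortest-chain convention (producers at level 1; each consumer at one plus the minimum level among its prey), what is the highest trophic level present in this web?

3

Producers (level 1): C, A, D, G.
Following each consumer down to its lowest-level prey: C → H → K (levels 1 through 3).
All prey of K (H 2, B 2) are at level 2 or above, so K is at level 1 + 2 = 3.
Every consumer has at least one prey at level 2 or below, so none exceeds level 3.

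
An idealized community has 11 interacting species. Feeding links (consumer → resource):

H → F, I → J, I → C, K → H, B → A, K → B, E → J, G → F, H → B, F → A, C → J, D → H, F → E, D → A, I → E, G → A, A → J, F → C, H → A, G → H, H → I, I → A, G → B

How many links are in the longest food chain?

4 links

One longest chain: J → C → I → H → D.
It has 5 species and 4 links.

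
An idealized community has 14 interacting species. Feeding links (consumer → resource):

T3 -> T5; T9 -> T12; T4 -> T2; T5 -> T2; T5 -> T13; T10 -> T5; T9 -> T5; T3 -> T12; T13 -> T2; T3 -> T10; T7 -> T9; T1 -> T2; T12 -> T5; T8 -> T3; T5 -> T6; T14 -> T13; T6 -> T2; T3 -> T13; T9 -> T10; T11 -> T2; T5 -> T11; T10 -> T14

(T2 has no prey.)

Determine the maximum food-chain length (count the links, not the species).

5 links

One longest chain: T2 → T13 → T5 → T12 → T3 → T8.
It has 6 species and 5 links.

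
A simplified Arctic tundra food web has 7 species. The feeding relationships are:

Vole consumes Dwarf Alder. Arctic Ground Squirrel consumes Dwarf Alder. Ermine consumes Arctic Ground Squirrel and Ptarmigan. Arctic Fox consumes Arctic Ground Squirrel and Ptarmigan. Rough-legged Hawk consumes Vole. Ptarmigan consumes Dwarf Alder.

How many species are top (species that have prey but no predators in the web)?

Top species (has prey, but nothing eats it): Arctic Fox, Rough-legged Hawk, Ermine.
Count: 3.

3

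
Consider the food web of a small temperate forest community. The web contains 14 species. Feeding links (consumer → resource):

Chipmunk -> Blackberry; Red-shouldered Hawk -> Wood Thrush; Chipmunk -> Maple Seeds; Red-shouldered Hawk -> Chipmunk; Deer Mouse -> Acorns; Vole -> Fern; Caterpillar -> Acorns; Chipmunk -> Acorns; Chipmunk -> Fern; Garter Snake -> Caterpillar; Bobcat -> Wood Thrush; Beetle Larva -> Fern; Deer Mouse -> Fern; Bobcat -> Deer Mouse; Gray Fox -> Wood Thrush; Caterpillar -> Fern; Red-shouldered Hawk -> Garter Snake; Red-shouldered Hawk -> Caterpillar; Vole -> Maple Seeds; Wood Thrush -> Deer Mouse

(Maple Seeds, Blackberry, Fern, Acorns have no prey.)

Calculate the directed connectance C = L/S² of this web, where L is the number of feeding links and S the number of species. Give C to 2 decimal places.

C = 0.10

The web has S = 14 species and L = 20 feeding links.
C = L / S² = 20 / 196 = 0.1020 ≈ 0.10.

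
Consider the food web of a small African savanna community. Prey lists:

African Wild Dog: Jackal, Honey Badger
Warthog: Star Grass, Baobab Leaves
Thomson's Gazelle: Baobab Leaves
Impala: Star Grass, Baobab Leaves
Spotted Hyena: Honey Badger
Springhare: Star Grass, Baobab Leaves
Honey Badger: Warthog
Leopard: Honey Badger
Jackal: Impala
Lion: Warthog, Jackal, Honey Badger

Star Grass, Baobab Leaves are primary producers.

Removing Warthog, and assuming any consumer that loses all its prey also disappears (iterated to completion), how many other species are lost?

Remove Warthog.
Round 1: Honey Badger (all prey gone) → extinct.
Round 2: Leopard (all prey gone), Spotted Hyena (all prey gone) → extinct.
No further losses. Total secondary extinctions: 3.

3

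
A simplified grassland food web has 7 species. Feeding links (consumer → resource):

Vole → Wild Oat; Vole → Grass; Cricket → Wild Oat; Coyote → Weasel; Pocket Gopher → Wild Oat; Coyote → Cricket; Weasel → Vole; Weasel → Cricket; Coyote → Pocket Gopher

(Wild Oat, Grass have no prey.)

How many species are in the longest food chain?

One longest chain: Wild Oat → Vole → Weasel → Coyote.
It has 4 species and 3 links.

4 species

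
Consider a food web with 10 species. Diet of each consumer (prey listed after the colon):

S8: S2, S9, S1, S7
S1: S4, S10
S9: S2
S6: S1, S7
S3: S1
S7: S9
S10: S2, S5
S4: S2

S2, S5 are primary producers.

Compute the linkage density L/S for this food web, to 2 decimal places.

L/S = 1.40

There are L = 14 links among S = 10 species.
L/S = 14/10 = 1.4000 ≈ 1.40.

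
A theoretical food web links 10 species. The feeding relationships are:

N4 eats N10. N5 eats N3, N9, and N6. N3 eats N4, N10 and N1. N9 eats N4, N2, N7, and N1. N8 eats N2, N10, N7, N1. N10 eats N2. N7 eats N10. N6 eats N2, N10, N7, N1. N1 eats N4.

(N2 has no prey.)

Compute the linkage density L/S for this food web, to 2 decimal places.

L/S = 2.20

There are L = 22 links among S = 10 species.
L/S = 22/10 = 2.2000 ≈ 2.20.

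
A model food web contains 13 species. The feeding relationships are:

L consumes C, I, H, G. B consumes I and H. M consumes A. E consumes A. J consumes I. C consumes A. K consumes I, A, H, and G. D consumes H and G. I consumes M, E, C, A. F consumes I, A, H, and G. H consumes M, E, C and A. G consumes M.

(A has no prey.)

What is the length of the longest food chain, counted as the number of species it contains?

One longest chain: A → E → I → J.
It has 4 species and 3 links.

4 species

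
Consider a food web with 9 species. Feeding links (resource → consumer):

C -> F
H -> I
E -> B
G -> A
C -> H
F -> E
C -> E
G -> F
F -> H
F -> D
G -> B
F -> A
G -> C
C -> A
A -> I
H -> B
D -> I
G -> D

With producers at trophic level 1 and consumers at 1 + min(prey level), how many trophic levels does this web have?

3

Producers (level 1): G.
Following each consumer down to its lowest-level prey: G → C → H (levels 1 through 3).
All prey of H (C 2, F 2) are at level 2 or above, so H is at level 1 + 2 = 3.
Every consumer has at least one prey at level 2 or below, so none exceeds level 3.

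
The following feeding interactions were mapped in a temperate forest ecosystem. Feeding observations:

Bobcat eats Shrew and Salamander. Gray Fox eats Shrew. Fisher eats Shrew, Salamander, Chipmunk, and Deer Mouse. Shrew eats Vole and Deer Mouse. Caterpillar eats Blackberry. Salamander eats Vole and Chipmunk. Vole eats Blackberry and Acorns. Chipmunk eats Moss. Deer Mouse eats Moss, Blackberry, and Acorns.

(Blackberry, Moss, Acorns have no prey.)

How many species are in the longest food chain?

One longest chain: Blackberry → Deer Mouse → Shrew → Fisher.
It has 4 species and 3 links.

4 species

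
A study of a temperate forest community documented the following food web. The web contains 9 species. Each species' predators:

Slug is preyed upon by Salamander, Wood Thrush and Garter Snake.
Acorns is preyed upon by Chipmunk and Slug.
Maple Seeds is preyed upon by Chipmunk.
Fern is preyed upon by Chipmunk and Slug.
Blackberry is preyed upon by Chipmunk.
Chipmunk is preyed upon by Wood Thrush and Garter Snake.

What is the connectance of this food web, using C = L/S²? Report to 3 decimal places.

The web has S = 9 species and L = 11 feeding links.
C = L / S² = 11 / 81 = 0.1358 ≈ 0.136.

C = 0.136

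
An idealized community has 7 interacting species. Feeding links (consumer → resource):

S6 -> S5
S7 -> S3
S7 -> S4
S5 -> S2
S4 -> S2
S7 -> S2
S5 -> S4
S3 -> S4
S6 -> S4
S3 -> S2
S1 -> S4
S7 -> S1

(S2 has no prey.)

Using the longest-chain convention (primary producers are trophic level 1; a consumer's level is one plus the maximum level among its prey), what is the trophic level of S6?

Trophic level 4

S2 is a producer → level 1.
S4 eats S2 → level 2.
S5 eats S4 (level 2); other prey at levels: S2 1 → level 3.
S6 eats S5 (level 3); other prey at levels: S4 2 → level 4.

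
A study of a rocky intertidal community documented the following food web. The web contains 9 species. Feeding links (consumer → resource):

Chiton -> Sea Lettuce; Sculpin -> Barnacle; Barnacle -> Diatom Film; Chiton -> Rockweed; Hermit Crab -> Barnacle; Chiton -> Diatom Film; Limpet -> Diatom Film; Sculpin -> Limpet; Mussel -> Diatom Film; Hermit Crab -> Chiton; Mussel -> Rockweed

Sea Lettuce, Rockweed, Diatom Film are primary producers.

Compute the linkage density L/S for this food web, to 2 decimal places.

L/S = 1.22

There are L = 11 links among S = 9 species.
L/S = 11/9 = 1.2222 ≈ 1.22.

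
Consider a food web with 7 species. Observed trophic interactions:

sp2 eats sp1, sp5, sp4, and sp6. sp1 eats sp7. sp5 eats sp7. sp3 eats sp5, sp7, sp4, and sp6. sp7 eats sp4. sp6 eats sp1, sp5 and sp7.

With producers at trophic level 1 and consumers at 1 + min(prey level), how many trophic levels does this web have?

3

Producers (level 1): sp4.
Following each consumer down to its lowest-level prey: sp4 → sp7 → sp6 (levels 1 through 3).
All prey of sp6 (sp7 2, sp1 3, sp5 3) are at level 2 or above, so sp6 is at level 1 + 2 = 3.
Every consumer has at least one prey at level 2 or below, so none exceeds level 3.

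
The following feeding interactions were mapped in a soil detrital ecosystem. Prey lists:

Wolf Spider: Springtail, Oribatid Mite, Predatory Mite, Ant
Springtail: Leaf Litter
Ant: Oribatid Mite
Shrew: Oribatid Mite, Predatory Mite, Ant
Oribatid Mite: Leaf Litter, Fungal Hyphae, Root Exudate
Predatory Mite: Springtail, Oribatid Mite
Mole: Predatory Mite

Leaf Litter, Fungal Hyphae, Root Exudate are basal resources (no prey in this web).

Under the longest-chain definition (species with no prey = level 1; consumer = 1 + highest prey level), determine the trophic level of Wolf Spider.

Trophic level 4

Leaf Litter has no prey (basal) → level 1.
Springtail eats Leaf Litter → level 2.
Predatory Mite eats Springtail (level 2); other prey at levels: Oribatid Mite 2 → level 3.
Wolf Spider eats Predatory Mite (level 3); other prey at levels: Springtail 2, Oribatid Mite 2, Ant 3 → level 4.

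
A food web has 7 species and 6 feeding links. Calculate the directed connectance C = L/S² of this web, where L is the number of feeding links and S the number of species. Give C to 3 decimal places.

The web has S = 7 species and L = 6 feeding links.
C = L / S² = 6 / 49 = 0.1224 ≈ 0.122.

C = 0.122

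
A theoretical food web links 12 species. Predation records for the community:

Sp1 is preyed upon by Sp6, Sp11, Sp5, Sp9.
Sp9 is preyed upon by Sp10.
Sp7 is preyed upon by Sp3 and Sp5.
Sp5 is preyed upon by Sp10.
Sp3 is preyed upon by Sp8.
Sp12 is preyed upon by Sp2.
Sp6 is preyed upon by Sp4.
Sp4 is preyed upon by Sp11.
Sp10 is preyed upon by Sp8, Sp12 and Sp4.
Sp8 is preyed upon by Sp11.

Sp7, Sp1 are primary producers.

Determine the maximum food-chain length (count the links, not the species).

One longest chain: Sp7 → Sp5 → Sp10 → Sp8 → Sp11.
It has 5 species and 4 links.

4 links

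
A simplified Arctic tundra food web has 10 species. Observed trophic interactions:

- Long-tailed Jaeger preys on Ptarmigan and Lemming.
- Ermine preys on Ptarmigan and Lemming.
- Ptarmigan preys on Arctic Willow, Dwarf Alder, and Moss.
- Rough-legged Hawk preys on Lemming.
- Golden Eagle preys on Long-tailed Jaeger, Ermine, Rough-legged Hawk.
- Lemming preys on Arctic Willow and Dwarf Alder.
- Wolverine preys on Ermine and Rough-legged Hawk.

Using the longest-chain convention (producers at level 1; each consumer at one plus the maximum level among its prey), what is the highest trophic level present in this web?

Producers (level 1): Moss, Arctic Willow, Dwarf Alder.
Moss → Ptarmigan → Long-tailed Jaeger → Golden Eagle gives Golden Eagle level 4.
No species has a prey at level 4, so no species reaches level 5.

4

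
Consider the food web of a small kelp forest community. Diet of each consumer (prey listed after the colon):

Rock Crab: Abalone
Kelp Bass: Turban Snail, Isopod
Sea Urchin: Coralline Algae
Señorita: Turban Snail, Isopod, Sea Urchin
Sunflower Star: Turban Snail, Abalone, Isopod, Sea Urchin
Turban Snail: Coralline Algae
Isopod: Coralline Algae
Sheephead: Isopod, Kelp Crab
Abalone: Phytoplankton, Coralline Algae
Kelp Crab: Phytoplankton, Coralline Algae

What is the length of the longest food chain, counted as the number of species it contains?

3 species

One longest chain: Coralline Algae → Turban Snail → Señorita.
It has 3 species and 2 links.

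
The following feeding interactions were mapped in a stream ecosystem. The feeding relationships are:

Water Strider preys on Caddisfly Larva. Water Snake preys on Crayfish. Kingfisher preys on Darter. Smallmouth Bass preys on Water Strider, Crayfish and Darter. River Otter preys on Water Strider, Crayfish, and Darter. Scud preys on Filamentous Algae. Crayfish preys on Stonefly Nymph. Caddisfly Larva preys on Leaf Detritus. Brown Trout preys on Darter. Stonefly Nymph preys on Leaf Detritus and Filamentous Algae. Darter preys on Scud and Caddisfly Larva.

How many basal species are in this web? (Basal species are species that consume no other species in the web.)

Basal species (no prey listed): Leaf Detritus, Filamentous Algae.
Count: 2.

2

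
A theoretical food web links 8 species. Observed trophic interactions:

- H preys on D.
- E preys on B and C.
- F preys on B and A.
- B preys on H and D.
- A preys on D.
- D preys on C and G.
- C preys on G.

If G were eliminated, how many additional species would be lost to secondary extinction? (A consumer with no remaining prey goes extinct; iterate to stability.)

Remove G.
Round 1: C (all prey gone) → extinct.
Round 2: D (all prey gone) → extinct.
Round 3: A (all prey gone), H (all prey gone) → extinct.
Round 4: B (all prey gone) → extinct.
Round 5: F (all prey gone), E (all prey gone) → extinct.
No further losses. Total secondary extinctions: 7.

7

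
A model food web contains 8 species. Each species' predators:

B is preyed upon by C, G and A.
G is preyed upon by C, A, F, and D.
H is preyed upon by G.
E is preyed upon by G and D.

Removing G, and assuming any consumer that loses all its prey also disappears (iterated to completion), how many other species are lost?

Remove G.
Round 1: F (all prey gone) → extinct.
No further losses. Total secondary extinctions: 1.

1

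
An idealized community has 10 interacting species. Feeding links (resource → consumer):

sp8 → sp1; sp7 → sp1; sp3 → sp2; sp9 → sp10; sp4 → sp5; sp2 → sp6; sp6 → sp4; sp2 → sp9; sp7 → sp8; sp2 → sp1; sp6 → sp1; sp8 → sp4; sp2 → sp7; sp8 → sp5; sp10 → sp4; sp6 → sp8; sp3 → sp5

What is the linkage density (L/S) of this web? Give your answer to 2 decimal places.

There are L = 17 links among S = 10 species.
L/S = 17/10 = 1.7000 ≈ 1.70.

L/S = 1.70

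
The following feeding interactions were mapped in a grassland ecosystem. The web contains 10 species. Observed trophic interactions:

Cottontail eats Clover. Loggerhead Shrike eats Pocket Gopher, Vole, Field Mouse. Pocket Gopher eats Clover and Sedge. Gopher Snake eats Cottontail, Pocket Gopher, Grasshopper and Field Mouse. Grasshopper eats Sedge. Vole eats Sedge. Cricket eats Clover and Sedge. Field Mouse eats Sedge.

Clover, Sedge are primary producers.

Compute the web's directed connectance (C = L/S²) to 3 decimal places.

C = 0.150

The web has S = 10 species and L = 15 feeding links.
C = L / S² = 15 / 100 = 0.1500 ≈ 0.150.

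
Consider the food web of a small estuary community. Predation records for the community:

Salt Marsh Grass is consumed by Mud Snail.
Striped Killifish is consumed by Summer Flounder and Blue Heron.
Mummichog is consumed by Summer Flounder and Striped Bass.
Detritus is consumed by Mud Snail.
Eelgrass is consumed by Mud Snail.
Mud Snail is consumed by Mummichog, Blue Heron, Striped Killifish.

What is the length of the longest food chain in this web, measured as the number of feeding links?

3 links

One longest chain: Salt Marsh Grass → Mud Snail → Mummichog → Striped Bass.
It has 4 species and 3 links.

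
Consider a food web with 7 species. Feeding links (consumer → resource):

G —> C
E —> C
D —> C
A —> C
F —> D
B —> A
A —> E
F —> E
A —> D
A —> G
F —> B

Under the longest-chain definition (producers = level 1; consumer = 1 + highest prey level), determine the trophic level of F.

C is a producer → level 1.
D eats C → level 2.
A eats D (level 2); other prey at levels: C 1, G 2, E 2 → level 3.
B eats A → level 4.
F eats B (level 4); other prey at levels: D 2, E 2 → level 5.

Trophic level 5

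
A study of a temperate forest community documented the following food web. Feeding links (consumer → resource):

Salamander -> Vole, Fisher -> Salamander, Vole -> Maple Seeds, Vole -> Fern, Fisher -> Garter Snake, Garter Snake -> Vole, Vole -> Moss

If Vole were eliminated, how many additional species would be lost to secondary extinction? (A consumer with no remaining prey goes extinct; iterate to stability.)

Remove Vole.
Round 1: Garter Snake (all prey gone), Salamander (all prey gone) → extinct.
Round 2: Fisher (all prey gone) → extinct.
No further losses. Total secondary extinctions: 3.

3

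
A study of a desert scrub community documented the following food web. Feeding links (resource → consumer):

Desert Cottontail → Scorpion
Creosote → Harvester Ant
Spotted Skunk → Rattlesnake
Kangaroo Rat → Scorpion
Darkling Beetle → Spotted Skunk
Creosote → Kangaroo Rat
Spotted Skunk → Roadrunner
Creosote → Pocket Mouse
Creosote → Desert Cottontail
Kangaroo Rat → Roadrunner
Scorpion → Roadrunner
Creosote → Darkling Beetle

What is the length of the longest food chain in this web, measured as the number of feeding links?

One longest chain: Creosote → Kangaroo Rat → Scorpion → Roadrunner.
It has 4 species and 3 links.

3 links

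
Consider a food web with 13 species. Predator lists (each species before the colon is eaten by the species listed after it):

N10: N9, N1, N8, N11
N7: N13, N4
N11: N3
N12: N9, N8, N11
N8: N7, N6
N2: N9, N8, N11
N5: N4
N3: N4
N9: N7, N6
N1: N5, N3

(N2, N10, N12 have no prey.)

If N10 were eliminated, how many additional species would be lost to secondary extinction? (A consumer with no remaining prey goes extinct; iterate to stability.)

2

Remove N10.
Round 1: N1 (all prey gone) → extinct.
Round 2: N5 (all prey gone) → extinct.
No further losses. Total secondary extinctions: 2.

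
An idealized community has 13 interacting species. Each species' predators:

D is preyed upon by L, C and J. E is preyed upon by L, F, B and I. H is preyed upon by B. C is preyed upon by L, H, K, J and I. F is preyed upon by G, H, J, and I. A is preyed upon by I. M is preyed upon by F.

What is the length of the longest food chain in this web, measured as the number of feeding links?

3 links

One longest chain: D → C → H → B.
It has 4 species and 3 links.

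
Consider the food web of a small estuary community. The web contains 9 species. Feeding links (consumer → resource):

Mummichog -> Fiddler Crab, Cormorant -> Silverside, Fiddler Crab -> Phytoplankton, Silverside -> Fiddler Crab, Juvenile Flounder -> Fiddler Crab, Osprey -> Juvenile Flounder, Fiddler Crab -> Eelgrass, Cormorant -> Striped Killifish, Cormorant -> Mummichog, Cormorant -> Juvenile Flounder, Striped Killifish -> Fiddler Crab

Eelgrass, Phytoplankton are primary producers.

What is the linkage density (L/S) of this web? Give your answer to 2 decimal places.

There are L = 11 links among S = 9 species.
L/S = 11/9 = 1.2222 ≈ 1.22.

L/S = 1.22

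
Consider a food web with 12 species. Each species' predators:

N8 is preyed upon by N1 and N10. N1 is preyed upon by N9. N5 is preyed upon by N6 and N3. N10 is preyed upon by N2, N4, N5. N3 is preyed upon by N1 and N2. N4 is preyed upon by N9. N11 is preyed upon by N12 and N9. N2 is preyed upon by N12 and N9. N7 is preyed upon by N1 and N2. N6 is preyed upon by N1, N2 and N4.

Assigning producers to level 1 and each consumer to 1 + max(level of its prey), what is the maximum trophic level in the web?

Producers (level 1): N7, N11, N8.
N8 → N10 → N5 → N6 → N4 → N9 gives N9 level 6.
No species has a prey at level 6, so no species reaches level 7.

6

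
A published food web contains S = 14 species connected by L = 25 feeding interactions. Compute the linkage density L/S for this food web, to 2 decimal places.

L/S = 1.79

There are L = 25 links among S = 14 species.
L/S = 25/14 = 1.7857 ≈ 1.79.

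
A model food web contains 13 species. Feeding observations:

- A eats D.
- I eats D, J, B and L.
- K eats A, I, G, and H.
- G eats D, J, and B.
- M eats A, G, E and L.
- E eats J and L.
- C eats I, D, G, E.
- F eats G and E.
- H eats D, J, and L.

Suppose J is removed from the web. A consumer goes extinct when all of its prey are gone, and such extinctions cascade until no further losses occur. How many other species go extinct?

0

Remove J.
Every predator of it retains at least one other prey: G still has D, B; E still has L; H still has D, L; I still has D, L, B.
No consumer loses all prey, so no secondary extinctions occur.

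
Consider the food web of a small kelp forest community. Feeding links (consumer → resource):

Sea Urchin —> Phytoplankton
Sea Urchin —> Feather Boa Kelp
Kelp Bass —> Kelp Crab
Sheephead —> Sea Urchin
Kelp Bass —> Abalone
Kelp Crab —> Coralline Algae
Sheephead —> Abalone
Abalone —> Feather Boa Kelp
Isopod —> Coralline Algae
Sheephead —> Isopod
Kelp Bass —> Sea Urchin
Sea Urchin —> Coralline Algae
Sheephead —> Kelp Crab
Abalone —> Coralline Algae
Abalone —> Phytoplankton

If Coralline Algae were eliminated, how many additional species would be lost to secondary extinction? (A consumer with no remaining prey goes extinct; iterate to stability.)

2

Remove Coralline Algae.
Round 1: Kelp Crab (all prey gone), Isopod (all prey gone) → extinct.
No further losses. Total secondary extinctions: 2.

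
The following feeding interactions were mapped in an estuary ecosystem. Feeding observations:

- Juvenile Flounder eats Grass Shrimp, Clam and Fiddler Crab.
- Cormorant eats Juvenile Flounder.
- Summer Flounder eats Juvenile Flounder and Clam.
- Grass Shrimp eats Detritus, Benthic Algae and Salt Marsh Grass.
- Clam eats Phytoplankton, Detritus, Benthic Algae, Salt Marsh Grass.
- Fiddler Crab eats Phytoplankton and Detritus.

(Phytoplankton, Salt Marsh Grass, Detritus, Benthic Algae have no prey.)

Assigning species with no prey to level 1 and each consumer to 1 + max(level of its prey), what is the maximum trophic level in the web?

Basal resources (level 1): Phytoplankton, Salt Marsh Grass, Detritus, Benthic Algae.
Salt Marsh Grass → Grass Shrimp → Juvenile Flounder → Cormorant gives Cormorant level 4.
No species has a prey at level 4, so no species reaches level 5.

4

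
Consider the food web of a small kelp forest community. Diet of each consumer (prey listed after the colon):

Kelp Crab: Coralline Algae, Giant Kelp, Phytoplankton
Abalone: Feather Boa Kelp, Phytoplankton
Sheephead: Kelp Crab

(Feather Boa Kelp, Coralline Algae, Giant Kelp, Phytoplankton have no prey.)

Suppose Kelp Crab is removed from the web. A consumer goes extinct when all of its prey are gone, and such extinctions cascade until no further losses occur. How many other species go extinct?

1

Remove Kelp Crab.
Round 1: Sheephead (all prey gone) → extinct.
No further losses. Total secondary extinctions: 1.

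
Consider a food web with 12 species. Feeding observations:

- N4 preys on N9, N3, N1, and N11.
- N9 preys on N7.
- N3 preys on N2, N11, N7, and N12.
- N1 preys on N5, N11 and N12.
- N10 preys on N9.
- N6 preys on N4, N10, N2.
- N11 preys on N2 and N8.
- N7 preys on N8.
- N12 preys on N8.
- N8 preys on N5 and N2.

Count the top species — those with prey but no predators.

Top species (has prey, but nothing eats it): N6.
Count: 1.

1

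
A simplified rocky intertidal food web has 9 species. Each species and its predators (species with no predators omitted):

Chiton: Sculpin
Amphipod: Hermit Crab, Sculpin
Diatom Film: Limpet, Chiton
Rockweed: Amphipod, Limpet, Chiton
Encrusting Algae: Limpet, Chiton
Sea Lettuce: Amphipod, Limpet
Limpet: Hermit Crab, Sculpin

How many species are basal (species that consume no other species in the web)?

4

Basal species (no prey listed): Sea Lettuce, Rockweed, Encrusting Algae, Diatom Film.
Count: 4.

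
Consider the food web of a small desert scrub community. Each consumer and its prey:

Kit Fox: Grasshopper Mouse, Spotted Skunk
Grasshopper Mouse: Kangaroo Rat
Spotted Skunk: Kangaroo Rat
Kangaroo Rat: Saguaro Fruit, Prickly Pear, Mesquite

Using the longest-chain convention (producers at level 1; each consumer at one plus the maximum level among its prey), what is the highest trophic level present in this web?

4

Producers (level 1): Saguaro Fruit, Prickly Pear, Mesquite.
Saguaro Fruit → Kangaroo Rat → Grasshopper Mouse → Kit Fox gives Kit Fox level 4.
No species has a prey at level 4, so no species reaches level 5.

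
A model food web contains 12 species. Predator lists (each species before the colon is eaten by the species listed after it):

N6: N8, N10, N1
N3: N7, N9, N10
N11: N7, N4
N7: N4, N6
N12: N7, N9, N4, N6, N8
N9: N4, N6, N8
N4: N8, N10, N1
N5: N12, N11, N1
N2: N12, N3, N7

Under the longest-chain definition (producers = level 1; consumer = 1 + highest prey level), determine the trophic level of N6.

Trophic level 4

N5 is a producer → level 1.
N12 eats N5 (level 1); other prey at levels: N2 1 → level 2.
N7 eats N12 (level 2); other prey at levels: N2 1, N3 2, N11 2 → level 3.
N6 eats N7 (level 3); other prey at levels: N12 2, N9 3 → level 4.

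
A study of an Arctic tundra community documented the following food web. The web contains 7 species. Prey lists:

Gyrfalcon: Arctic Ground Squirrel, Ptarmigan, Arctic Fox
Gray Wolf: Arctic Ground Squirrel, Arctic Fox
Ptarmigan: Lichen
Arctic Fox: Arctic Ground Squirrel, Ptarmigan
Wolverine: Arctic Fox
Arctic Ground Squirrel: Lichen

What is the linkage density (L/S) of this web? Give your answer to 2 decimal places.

There are L = 10 links among S = 7 species.
L/S = 10/7 = 1.4286 ≈ 1.43.

L/S = 1.43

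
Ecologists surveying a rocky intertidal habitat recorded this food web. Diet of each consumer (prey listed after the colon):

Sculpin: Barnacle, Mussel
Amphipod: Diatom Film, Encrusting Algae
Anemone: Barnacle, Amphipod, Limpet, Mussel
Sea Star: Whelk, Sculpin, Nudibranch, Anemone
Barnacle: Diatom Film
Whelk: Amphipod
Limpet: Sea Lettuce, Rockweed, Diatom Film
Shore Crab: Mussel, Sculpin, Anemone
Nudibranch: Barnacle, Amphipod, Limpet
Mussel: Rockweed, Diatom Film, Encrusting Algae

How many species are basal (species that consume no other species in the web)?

Basal species (no prey listed): Sea Lettuce, Rockweed, Diatom Film, Encrusting Algae.
Count: 4.

4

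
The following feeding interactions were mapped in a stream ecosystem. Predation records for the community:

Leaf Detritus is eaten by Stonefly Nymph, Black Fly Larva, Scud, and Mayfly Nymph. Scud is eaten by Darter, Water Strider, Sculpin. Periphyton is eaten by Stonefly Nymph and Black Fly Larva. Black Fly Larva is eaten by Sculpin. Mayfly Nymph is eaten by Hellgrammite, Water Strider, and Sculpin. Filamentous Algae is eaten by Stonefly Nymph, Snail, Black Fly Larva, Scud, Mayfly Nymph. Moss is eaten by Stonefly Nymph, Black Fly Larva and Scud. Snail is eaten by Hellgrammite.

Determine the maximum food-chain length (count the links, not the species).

One longest chain: Filamentous Algae → Scud → Darter.
It has 3 species and 2 links.

2 links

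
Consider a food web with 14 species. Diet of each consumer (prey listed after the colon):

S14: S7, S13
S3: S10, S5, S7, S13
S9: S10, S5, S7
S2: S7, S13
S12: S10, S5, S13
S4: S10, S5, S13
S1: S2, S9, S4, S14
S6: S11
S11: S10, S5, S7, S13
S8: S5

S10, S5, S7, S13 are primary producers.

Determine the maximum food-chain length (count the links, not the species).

One longest chain: S10 → S11 → S6.
It has 3 species and 2 links.

2 links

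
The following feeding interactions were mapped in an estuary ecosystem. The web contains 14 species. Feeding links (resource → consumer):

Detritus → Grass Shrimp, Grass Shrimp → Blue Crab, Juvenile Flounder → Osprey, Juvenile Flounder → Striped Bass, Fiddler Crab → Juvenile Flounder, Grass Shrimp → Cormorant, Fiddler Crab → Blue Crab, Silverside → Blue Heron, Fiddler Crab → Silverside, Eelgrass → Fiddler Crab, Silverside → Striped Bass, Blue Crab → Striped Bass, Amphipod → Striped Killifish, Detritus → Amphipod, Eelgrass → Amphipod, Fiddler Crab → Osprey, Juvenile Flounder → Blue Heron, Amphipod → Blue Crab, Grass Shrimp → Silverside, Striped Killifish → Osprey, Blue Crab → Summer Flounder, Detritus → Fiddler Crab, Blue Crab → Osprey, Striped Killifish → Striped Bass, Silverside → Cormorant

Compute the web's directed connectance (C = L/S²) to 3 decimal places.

The web has S = 14 species and L = 25 feeding links.
C = L / S² = 25 / 196 = 0.1276 ≈ 0.128.

C = 0.128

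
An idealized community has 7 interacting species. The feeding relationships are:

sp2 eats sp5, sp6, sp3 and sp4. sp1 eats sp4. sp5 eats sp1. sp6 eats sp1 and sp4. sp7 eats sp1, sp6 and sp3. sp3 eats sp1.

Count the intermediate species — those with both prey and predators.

Intermediate species (has both prey and predators): sp1, sp5, sp3, sp6.
Count: 4.

4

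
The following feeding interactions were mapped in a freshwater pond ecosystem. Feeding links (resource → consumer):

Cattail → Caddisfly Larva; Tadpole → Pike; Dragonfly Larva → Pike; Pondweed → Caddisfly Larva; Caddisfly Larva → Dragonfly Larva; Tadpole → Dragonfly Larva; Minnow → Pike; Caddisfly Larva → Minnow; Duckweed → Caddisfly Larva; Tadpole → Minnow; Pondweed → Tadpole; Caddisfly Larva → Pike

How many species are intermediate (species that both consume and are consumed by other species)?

4

Intermediate species (has both prey and predators): Tadpole, Caddisfly Larva, Dragonfly Larva, Minnow.
Count: 4.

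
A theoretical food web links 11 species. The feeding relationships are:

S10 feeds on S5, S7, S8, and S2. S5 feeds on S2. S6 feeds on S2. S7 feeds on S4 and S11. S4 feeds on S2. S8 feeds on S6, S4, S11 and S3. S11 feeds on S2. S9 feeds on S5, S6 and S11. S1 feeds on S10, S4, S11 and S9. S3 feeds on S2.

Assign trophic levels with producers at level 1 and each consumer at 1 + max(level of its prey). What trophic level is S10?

S2 is a producer → level 1.
S11 eats S2 → level 2.
S7 eats S11 (level 2); other prey at levels: S4 2 → level 3.
S10 eats S7 (level 3); other prey at levels: S2 1, S5 2, S8 3 → level 4.

Trophic level 4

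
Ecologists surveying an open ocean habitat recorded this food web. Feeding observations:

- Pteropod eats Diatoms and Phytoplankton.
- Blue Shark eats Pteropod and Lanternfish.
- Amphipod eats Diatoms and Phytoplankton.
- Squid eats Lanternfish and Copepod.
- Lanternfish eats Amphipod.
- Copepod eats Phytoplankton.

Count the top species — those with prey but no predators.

Top species (has prey, but nothing eats it): Squid, Blue Shark.
Count: 2.

2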